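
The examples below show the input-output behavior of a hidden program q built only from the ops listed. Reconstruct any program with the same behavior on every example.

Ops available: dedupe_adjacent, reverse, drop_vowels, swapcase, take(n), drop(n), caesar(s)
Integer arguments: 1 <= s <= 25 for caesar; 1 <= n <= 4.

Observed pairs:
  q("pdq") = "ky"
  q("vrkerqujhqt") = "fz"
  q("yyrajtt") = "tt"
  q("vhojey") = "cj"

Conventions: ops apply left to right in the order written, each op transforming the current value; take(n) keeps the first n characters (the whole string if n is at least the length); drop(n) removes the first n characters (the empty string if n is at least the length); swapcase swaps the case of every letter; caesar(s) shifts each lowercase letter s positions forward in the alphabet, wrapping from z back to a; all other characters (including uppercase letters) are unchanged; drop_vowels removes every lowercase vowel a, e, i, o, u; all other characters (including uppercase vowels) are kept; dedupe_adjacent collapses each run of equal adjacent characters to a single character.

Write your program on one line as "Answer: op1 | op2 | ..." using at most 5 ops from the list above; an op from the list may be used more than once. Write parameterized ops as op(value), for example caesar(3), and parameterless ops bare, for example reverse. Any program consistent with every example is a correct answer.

caesar(3) | caesar(6) | drop_vowels | take(2) | caesar(12)

Check, running the answer program on each example:
  "pdq" -> "sgt" -> "ymz" -> "ymz" -> "ym" -> "ky"
  "vrkerqujhqt" -> "yunhutxmktw" -> "eatnazdsqzc" -> "tnzdsqzc" -> "tn" -> "fz"
  "yyrajtt" -> "bbudmww" -> "hhajscc" -> "hhjscc" -> "hh" -> "tt"
  "vhojey" -> "ykrmhb" -> "eqxsnh" -> "qxsnh" -> "qx" -> "cj"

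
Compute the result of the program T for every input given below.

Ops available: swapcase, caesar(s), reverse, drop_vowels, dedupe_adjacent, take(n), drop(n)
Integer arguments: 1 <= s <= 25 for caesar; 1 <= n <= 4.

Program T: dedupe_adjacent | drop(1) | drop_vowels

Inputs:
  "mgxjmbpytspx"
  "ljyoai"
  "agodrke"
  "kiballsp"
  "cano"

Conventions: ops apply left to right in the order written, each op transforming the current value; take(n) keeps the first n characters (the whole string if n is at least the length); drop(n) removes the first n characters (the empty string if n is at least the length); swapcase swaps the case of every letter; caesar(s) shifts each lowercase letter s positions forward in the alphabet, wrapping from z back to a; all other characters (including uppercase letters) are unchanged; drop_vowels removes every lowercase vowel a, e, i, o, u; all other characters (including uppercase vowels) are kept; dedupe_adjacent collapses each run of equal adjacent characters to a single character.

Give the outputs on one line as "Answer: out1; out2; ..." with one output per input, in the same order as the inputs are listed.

Execution, op by op:
  "mgxjmbpytspx" -> "mgxjmbpytspx" -> "gxjmbpytspx" -> "gxjmbpytspx"
  "ljyoai" -> "ljyoai" -> "jyoai" -> "jy"
  "agodrke" -> "agodrke" -> "godrke" -> "gdrk"
  "kiballsp" -> "kibalsp" -> "ibalsp" -> "blsp"
  "cano" -> "cano" -> "ano" -> "n"

"gxjmbpytspx"; "jy"; "gdrk"; "blsp"; "n"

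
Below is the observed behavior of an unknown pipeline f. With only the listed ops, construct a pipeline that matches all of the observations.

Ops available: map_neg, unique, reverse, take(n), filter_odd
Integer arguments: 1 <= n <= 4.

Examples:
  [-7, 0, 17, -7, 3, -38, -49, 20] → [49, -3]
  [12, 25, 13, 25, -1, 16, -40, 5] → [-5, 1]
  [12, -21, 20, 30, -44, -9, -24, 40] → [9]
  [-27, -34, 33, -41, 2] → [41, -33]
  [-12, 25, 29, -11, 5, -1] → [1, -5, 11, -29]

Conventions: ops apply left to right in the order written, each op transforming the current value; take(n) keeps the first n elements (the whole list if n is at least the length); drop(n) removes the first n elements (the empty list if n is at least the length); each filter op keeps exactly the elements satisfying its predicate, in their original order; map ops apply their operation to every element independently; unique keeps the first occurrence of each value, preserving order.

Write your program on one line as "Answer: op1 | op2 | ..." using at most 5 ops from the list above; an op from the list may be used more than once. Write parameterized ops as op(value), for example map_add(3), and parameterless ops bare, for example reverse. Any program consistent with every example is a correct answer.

unique | map_neg | reverse | take(4) | filter_odd

Check, running the answer program on each example:
  [-7, 0, 17, -7, 3, -38, -49, 20] -> [-7, 0, 17, 3, -38, -49, 20] -> [7, 0, -17, -3, 38, 49, -20] -> [-20, 49, 38, -3, -17, 0, 7] -> [-20, 49, 38, -3] -> [49, -3]
  [12, 25, 13, 25, -1, 16, -40, 5] -> [12, 25, 13, -1, 16, -40, 5] -> [-12, -25, -13, 1, -16, 40, -5] -> [-5, 40, -16, 1, -13, -25, -12] -> [-5, 40, -16, 1] -> [-5, 1]
  [12, -21, 20, 30, -44, -9, -24, 40] -> [12, -21, 20, 30, -44, -9, -24, 40] -> [-12, 21, -20, -30, 44, 9, 24, -40] -> [-40, 24, 9, 44, -30, -20, 21, -12] -> [-40, 24, 9, 44] -> [9]
  [-27, -34, 33, -41, 2] -> [-27, -34, 33, -41, 2] -> [27, 34, -33, 41, -2] -> [-2, 41, -33, 34, 27] -> [-2, 41, -33, 34] -> [41, -33]
  [-12, 25, 29, -11, 5, -1] -> [-12, 25, 29, -11, 5, -1] -> [12, -25, -29, 11, -5, 1] -> [1, -5, 11, -29, -25, 12] -> [1, -5, 11, -29] -> [1, -5, 11, -29]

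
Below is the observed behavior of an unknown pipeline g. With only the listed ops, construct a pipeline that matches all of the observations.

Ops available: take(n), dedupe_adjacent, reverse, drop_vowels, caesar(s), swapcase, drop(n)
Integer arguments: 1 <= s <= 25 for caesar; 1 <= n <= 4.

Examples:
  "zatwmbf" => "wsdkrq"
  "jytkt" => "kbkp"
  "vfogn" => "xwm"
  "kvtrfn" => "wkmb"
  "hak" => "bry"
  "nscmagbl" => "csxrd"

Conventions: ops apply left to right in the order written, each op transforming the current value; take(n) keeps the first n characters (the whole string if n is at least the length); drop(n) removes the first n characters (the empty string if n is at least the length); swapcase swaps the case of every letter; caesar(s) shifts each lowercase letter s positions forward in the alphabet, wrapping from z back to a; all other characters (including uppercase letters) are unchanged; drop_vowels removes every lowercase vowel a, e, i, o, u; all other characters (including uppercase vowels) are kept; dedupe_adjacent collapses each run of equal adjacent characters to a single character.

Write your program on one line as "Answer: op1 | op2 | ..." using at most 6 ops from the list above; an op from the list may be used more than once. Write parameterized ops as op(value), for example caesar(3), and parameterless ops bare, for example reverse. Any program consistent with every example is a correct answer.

caesar(12) | drop_vowels | reverse | caesar(4) | caesar(1) | drop_vowels

Check, running the answer program on each example:
  "zatwmbf" -> "lmfiynr" -> "lmfynr" -> "rnyfml" -> "vrcjqp" -> "wsdkrq" -> "wsdkrq"
  "jytkt" -> "vkfwf" -> "vkfwf" -> "fwfkv" -> "jajoz" -> "kbkpa" -> "kbkp"
  "vfogn" -> "hrasz" -> "hrsz" -> "zsrh" -> "dwvl" -> "exwm" -> "xwm"
  "kvtrfn" -> "whfdrz" -> "whfdrz" -> "zrdfhw" -> "dvhjla" -> "ewikmb" -> "wkmb"
  "hak" -> "tmw" -> "tmw" -> "wmt" -> "aqx" -> "bry" -> "bry"
  "nscmagbl" -> "zeoymsnx" -> "zymsnx" -> "xnsmyz" -> "brwqcd" -> "csxrde" -> "csxrd"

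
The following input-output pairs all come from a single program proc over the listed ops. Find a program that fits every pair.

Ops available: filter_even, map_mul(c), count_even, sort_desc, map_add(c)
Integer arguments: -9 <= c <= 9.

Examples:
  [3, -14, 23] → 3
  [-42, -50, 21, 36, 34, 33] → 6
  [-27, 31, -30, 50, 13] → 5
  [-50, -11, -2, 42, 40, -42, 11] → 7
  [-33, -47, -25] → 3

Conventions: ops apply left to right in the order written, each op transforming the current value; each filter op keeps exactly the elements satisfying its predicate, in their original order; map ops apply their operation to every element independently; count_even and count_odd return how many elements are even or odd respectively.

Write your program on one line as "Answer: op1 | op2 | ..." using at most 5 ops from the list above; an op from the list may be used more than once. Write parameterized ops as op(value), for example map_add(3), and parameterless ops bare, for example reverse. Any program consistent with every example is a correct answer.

map_mul(2) | map_mul(-6) | map_add(2) | count_even

Check, running the answer program on each example:
  [3, -14, 23] -> [6, -28, 46] -> [-36, 168, -276] -> [-34, 170, -274] -> 3
  [-42, -50, 21, 36, 34, 33] -> [-84, -100, 42, 72, 68, 66] -> [504, 600, -252, -432, -408, -396] -> [506, 602, -250, -430, -406, -394] -> 6
  [-27, 31, -30, 50, 13] -> [-54, 62, -60, 100, 26] -> [324, -372, 360, -600, -156] -> [326, -370, 362, -598, -154] -> 5
  [-50, -11, -2, 42, 40, -42, 11] -> [-100, -22, -4, 84, 80, -84, 22] -> [600, 132, 24, -504, -480, 504, -132] -> [602, 134, 26, -502, -478, 506, -130] -> 7
  [-33, -47, -25] -> [-66, -94, -50] -> [396, 564, 300] -> [398, 566, 302] -> 3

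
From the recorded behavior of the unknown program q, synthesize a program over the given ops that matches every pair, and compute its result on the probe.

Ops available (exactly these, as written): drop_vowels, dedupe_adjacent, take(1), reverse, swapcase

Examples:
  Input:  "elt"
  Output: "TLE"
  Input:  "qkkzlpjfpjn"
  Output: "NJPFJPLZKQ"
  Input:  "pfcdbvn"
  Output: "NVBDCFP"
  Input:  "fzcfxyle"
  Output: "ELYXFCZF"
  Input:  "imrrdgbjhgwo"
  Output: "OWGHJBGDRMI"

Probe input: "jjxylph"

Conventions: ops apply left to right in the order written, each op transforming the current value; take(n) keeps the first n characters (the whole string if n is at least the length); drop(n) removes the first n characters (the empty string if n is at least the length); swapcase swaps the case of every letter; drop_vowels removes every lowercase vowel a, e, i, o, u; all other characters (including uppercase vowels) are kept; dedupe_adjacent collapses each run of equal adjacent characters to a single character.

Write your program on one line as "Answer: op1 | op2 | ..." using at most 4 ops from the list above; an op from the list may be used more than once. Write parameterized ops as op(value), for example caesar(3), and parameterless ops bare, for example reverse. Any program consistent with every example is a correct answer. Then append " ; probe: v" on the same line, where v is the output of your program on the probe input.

reverse | dedupe_adjacent | swapcase ; probe: "HPLYXJ"

Check, running the answer program on each example:
  "elt" -> "tle" -> "tle" -> "TLE"
  "qkkzlpjfpjn" -> "njpfjplzkkq" -> "njpfjplzkq" -> "NJPFJPLZKQ"
  "pfcdbvn" -> "nvbdcfp" -> "nvbdcfp" -> "NVBDCFP"
  "fzcfxyle" -> "elyxfczf" -> "elyxfczf" -> "ELYXFCZF"
  "imrrdgbjhgwo" -> "owghjbgdrrmi" -> "owghjbgdrmi" -> "OWGHJBGDRMI"
  probe: "jjxylph" -> "hplyxjj" -> "hplyxj" -> "HPLYXJ"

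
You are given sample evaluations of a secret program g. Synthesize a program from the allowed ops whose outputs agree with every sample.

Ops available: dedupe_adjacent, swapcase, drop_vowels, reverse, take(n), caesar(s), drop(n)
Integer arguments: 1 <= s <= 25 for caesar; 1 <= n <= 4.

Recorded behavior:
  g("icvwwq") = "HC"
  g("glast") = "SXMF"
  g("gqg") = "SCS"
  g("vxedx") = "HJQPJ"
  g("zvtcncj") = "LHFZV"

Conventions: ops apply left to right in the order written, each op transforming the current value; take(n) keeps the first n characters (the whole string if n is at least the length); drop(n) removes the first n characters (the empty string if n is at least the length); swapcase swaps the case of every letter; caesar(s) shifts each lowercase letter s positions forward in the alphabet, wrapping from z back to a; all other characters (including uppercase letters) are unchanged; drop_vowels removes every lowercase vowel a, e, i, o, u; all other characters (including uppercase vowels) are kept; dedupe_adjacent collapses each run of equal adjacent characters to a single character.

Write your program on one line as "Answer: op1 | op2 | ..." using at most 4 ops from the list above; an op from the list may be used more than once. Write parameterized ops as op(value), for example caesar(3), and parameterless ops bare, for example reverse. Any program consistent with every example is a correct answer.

caesar(12) | drop_vowels | swapcase

Check, running the answer program on each example:
  "icvwwq" -> "uohiic" -> "hc" -> "HC"
  "glast" -> "sxmef" -> "sxmf" -> "SXMF"
  "gqg" -> "scs" -> "scs" -> "SCS"
  "vxedx" -> "hjqpj" -> "hjqpj" -> "HJQPJ"
  "zvtcncj" -> "lhfozov" -> "lhfzv" -> "LHFZV"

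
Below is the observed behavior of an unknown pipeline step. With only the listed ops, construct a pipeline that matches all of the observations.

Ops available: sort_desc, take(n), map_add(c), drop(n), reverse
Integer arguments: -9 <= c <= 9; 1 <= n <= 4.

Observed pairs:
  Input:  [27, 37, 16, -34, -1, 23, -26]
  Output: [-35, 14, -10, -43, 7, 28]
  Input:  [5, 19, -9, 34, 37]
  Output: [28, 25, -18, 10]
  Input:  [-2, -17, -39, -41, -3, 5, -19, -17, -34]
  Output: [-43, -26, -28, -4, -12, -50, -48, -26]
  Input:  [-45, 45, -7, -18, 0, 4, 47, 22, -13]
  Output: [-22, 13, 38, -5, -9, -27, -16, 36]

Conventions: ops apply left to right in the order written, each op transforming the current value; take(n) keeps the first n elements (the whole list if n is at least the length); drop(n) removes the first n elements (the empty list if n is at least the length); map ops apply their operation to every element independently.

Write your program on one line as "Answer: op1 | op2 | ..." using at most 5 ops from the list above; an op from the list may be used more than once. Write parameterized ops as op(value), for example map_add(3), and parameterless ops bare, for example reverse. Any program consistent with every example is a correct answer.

map_add(-5) | drop(1) | reverse | map_add(-5) | map_add(1)

Check, running the answer program on each example:
  [27, 37, 16, -34, -1, 23, -26] -> [22, 32, 11, -39, -6, 18, -31] -> [32, 11, -39, -6, 18, -31] -> [-31, 18, -6, -39, 11, 32] -> [-36, 13, -11, -44, 6, 27] -> [-35, 14, -10, -43, 7, 28]
  [5, 19, -9, 34, 37] -> [0, 14, -14, 29, 32] -> [14, -14, 29, 32] -> [32, 29, -14, 14] -> [27, 24, -19, 9] -> [28, 25, -18, 10]
  [-2, -17, -39, -41, -3, 5, -19, -17, -34] -> [-7, -22, -44, -46, -8, 0, -24, -22, -39] -> [-22, -44, -46, -8, 0, -24, -22, -39] -> [-39, -22, -24, 0, -8, -46, -44, -22] -> [-44, -27, -29, -5, -13, -51, -49, -27] -> [-43, -26, -28, -4, -12, -50, -48, -26]
  [-45, 45, -7, -18, 0, 4, 47, 22, -13] -> [-50, 40, -12, -23, -5, -1, 42, 17, -18] -> [40, -12, -23, -5, -1, 42, 17, -18] -> [-18, 17, 42, -1, -5, -23, -12, 40] -> [-23, 12, 37, -6, -10, -28, -17, 35] -> [-22, 13, 38, -5, -9, -27, -16, 36]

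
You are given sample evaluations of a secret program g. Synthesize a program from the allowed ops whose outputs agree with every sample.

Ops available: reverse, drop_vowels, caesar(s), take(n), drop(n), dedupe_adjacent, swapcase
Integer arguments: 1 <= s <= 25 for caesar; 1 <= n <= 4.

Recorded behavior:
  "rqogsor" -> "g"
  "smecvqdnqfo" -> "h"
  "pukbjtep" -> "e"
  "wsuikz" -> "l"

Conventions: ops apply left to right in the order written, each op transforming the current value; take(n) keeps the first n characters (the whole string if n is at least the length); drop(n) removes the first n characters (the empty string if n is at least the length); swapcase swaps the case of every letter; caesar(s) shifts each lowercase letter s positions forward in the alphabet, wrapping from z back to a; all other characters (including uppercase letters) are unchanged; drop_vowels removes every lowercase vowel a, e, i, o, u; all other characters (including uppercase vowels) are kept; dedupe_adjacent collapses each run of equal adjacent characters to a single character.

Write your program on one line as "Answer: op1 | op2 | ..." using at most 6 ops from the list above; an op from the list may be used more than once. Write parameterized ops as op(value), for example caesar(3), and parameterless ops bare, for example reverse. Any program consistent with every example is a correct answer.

caesar(15) | reverse | drop(1) | reverse | take(1)

Check, running the answer program on each example:
  "rqogsor" -> "gfdvhdg" -> "gdhvdfg" -> "dhvdfg" -> "gfdvhd" -> "g"
  "smecvqdnqfo" -> "hbtrkfscfud" -> "dufcsfkrtbh" -> "ufcsfkrtbh" -> "hbtrkfscfu" -> "h"
  "pukbjtep" -> "ejzqyite" -> "etiyqzje" -> "tiyqzje" -> "ejzqyit" -> "e"
  "wsuikz" -> "lhjxzo" -> "ozxjhl" -> "zxjhl" -> "lhjxz" -> "l"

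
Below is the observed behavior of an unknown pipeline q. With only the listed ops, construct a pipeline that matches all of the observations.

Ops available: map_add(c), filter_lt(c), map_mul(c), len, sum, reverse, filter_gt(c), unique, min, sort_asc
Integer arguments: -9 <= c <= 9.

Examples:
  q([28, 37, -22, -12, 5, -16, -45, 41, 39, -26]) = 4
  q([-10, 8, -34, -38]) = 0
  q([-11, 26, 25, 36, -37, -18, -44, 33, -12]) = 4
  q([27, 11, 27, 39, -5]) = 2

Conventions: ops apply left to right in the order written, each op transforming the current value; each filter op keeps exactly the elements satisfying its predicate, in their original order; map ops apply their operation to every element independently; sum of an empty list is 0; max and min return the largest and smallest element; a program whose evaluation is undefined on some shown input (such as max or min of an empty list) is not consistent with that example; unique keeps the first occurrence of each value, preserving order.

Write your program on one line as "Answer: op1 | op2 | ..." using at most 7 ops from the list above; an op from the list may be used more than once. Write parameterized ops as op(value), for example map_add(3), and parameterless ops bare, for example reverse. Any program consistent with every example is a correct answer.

map_add(-7) | unique | sort_asc | filter_gt(8) | map_add(-6) | len

Check, running the answer program on each example:
  [28, 37, -22, -12, 5, -16, -45, 41, 39, -26] -> [21, 30, -29, -19, -2, -23, -52, 34, 32, -33] -> [21, 30, -29, -19, -2, -23, -52, 34, 32, -33] -> [-52, -33, -29, -23, -19, -2, 21, 30, 32, 34] -> [21, 30, 32, 34] -> [15, 24, 26, 28] -> 4
  [-10, 8, -34, -38] -> [-17, 1, -41, -45] -> [-17, 1, -41, -45] -> [-45, -41, -17, 1] -> [] -> [] -> 0
  [-11, 26, 25, 36, -37, -18, -44, 33, -12] -> [-18, 19, 18, 29, -44, -25, -51, 26, -19] -> [-18, 19, 18, 29, -44, -25, -51, 26, -19] -> [-51, -44, -25, -19, -18, 18, 19, 26, 29] -> [18, 19, 26, 29] -> [12, 13, 20, 23] -> 4
  [27, 11, 27, 39, -5] -> [20, 4, 20, 32, -12] -> [20, 4, 32, -12] -> [-12, 4, 20, 32] -> [20, 32] -> [14, 26] -> 2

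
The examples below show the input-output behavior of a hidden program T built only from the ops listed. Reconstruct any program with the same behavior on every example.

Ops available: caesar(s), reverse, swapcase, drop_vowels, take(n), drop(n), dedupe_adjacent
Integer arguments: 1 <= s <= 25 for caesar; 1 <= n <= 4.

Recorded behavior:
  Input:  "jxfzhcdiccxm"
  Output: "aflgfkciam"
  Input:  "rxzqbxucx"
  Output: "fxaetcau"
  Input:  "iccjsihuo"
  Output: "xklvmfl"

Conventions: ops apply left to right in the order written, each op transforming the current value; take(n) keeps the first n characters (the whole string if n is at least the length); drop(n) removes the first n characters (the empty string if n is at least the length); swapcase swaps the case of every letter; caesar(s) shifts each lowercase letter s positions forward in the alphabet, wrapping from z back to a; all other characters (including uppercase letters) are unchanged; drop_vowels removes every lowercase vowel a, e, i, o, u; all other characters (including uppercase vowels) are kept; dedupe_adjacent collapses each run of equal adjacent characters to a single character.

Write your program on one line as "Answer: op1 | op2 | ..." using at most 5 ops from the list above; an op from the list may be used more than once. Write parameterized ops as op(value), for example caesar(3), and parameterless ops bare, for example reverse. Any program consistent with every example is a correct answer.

caesar(3) | reverse | drop(1) | dedupe_adjacent

Check, running the answer program on each example:
  "jxfzhcdiccxm" -> "maickfglffap" -> "pafflgfkciam" -> "afflgfkciam" -> "aflgfkciam"
  "rxzqbxucx" -> "uacteaxfa" -> "afxaetcau" -> "fxaetcau" -> "fxaetcau"
  "iccjsihuo" -> "lffmvlkxr" -> "rxklvmffl" -> "xklvmffl" -> "xklvmfl"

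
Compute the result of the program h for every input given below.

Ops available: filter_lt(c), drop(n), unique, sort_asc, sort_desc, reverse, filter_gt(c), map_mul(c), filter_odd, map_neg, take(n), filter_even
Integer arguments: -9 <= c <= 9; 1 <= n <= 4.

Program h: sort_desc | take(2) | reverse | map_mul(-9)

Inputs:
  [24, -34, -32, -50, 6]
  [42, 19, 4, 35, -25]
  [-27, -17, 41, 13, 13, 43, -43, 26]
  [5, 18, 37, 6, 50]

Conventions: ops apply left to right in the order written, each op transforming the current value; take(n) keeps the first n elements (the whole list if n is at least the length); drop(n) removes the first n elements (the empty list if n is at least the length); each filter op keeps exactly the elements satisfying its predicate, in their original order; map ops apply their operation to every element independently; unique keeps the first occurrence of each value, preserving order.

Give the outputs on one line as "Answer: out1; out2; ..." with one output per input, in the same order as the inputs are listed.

[-54, -216]; [-315, -378]; [-369, -387]; [-333, -450]

Execution, op by op:
  [24, -34, -32, -50, 6] -> [24, 6, -32, -34, -50] -> [24, 6] -> [6, 24] -> [-54, -216]
  [42, 19, 4, 35, -25] -> [42, 35, 19, 4, -25] -> [42, 35] -> [35, 42] -> [-315, -378]
  [-27, -17, 41, 13, 13, 43, -43, 26] -> [43, 41, 26, 13, 13, -17, -27, -43] -> [43, 41] -> [41, 43] -> [-369, -387]
  [5, 18, 37, 6, 50] -> [50, 37, 18, 6, 5] -> [50, 37] -> [37, 50] -> [-333, -450]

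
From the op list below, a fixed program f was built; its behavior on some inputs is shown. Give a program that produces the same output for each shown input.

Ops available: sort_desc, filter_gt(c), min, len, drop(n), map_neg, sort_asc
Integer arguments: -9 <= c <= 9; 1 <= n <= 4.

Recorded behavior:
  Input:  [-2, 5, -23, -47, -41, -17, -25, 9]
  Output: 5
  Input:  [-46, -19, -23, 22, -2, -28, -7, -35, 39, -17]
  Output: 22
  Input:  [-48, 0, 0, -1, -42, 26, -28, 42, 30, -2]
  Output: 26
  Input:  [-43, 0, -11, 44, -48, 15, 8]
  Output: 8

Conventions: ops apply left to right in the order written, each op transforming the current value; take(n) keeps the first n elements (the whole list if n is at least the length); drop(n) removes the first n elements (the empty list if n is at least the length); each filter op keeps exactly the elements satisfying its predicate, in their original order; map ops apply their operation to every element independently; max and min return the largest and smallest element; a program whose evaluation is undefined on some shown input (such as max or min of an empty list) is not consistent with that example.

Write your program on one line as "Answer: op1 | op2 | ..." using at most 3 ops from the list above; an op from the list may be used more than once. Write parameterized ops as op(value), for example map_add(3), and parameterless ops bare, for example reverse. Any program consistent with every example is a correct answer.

filter_gt(0) | min

Check, running the answer program on each example:
  [-2, 5, -23, -47, -41, -17, -25, 9] -> [5, 9] -> 5
  [-46, -19, -23, 22, -2, -28, -7, -35, 39, -17] -> [22, 39] -> 22
  [-48, 0, 0, -1, -42, 26, -28, 42, 30, -2] -> [26, 42, 30] -> 26
  [-43, 0, -11, 44, -48, 15, 8] -> [44, 15, 8] -> 8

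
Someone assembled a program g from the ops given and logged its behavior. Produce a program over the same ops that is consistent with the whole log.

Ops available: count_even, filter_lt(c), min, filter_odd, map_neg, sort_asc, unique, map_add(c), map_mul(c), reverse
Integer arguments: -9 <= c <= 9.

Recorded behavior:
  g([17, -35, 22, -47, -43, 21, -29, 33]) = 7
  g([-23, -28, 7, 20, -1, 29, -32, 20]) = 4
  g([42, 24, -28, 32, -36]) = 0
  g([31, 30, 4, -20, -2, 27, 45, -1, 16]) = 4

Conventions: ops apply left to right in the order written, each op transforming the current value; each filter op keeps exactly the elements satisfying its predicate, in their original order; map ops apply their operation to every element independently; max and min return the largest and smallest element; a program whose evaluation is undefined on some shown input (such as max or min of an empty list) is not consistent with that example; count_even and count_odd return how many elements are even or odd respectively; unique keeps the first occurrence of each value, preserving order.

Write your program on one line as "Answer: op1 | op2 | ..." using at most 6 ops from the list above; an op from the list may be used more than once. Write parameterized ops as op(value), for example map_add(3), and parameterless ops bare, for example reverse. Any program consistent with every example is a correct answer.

sort_asc | reverse | map_add(-3) | map_add(-8) | count_even

Check, running the answer program on each example:
  [17, -35, 22, -47, -43, 21, -29, 33] -> [-47, -43, -35, -29, 17, 21, 22, 33] -> [33, 22, 21, 17, -29, -35, -43, -47] -> [30, 19, 18, 14, -32, -38, -46, -50] -> [22, 11, 10, 6, -40, -46, -54, -58] -> 7
  [-23, -28, 7, 20, -1, 29, -32, 20] -> [-32, -28, -23, -1, 7, 20, 20, 29] -> [29, 20, 20, 7, -1, -23, -28, -32] -> [26, 17, 17, 4, -4, -26, -31, -35] -> [18, 9, 9, -4, -12, -34, -39, -43] -> 4
  [42, 24, -28, 32, -36] -> [-36, -28, 24, 32, 42] -> [42, 32, 24, -28, -36] -> [39, 29, 21, -31, -39] -> [31, 21, 13, -39, -47] -> 0
  [31, 30, 4, -20, -2, 27, 45, -1, 16] -> [-20, -2, -1, 4, 16, 27, 30, 31, 45] -> [45, 31, 30, 27, 16, 4, -1, -2, -20] -> [42, 28, 27, 24, 13, 1, -4, -5, -23] -> [34, 20, 19, 16, 5, -7, -12, -13, -31] -> 4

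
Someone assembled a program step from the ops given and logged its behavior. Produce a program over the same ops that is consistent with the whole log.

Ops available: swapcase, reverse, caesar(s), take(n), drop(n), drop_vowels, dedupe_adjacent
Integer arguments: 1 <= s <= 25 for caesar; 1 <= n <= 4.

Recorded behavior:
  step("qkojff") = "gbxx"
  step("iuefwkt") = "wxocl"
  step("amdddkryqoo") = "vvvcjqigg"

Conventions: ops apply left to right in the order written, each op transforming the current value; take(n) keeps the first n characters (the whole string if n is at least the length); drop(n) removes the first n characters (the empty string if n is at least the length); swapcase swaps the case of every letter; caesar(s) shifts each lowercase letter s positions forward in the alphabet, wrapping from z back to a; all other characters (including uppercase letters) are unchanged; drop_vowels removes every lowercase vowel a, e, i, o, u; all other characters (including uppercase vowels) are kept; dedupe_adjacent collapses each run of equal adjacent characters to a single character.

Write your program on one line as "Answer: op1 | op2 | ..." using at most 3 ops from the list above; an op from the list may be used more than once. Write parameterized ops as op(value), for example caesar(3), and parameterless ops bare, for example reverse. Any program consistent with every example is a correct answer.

caesar(18) | drop(2)

Check, running the answer program on each example:
  "qkojff" -> "icgbxx" -> "gbxx"
  "iuefwkt" -> "amwxocl" -> "wxocl"
  "amdddkryqoo" -> "sevvvcjqigg" -> "vvvcjqigg"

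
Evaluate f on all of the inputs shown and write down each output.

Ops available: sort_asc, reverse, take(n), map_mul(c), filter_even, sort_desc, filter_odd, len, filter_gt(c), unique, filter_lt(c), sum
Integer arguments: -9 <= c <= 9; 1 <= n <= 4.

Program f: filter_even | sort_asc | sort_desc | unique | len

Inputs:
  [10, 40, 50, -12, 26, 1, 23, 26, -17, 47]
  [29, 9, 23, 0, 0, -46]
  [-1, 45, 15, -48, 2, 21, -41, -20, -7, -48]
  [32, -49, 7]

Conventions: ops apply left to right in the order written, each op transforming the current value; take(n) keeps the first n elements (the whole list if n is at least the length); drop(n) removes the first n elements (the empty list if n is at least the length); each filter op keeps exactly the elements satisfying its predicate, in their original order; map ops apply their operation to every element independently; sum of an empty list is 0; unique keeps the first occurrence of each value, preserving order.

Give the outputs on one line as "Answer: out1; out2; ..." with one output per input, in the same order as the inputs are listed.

Execution, op by op:
  [10, 40, 50, -12, 26, 1, 23, 26, -17, 47] -> [10, 40, 50, -12, 26, 26] -> [-12, 10, 26, 26, 40, 50] -> [50, 40, 26, 26, 10, -12] -> [50, 40, 26, 10, -12] -> 5
  [29, 9, 23, 0, 0, -46] -> [0, 0, -46] -> [-46, 0, 0] -> [0, 0, -46] -> [0, -46] -> 2
  [-1, 45, 15, -48, 2, 21, -41, -20, -7, -48] -> [-48, 2, -20, -48] -> [-48, -48, -20, 2] -> [2, -20, -48, -48] -> [2, -20, -48] -> 3
  [32, -49, 7] -> [32] -> [32] -> [32] -> [32] -> 1

5; 2; 3; 1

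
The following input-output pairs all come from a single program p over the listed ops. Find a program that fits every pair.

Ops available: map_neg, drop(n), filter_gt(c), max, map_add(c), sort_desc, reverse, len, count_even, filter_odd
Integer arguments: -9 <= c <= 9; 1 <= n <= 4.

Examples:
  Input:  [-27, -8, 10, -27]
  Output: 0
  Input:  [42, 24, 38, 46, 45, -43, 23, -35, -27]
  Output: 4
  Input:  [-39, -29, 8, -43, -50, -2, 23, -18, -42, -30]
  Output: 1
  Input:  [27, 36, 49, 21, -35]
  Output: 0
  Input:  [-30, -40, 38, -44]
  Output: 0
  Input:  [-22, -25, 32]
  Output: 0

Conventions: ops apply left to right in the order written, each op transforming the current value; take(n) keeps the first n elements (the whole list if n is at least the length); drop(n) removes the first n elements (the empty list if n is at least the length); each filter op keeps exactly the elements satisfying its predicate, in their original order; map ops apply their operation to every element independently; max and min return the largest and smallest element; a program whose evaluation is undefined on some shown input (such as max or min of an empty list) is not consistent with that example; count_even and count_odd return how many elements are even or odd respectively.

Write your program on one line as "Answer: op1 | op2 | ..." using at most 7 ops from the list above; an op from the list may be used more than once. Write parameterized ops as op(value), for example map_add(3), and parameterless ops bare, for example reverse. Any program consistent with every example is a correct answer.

map_neg | drop(4) | drop(1) | filter_odd | reverse | len

Check, running the answer program on each example:
  [-27, -8, 10, -27] -> [27, 8, -10, 27] -> [] -> [] -> [] -> [] -> 0
  [42, 24, 38, 46, 45, -43, 23, -35, -27] -> [-42, -24, -38, -46, -45, 43, -23, 35, 27] -> [-45, 43, -23, 35, 27] -> [43, -23, 35, 27] -> [43, -23, 35, 27] -> [27, 35, -23, 43] -> 4
  [-39, -29, 8, -43, -50, -2, 23, -18, -42, -30] -> [39, 29, -8, 43, 50, 2, -23, 18, 42, 30] -> [50, 2, -23, 18, 42, 30] -> [2, -23, 18, 42, 30] -> [-23] -> [-23] -> 1
  [27, 36, 49, 21, -35] -> [-27, -36, -49, -21, 35] -> [35] -> [] -> [] -> [] -> 0
  [-30, -40, 38, -44] -> [30, 40, -38, 44] -> [] -> [] -> [] -> [] -> 0
  [-22, -25, 32] -> [22, 25, -32] -> [] -> [] -> [] -> [] -> 0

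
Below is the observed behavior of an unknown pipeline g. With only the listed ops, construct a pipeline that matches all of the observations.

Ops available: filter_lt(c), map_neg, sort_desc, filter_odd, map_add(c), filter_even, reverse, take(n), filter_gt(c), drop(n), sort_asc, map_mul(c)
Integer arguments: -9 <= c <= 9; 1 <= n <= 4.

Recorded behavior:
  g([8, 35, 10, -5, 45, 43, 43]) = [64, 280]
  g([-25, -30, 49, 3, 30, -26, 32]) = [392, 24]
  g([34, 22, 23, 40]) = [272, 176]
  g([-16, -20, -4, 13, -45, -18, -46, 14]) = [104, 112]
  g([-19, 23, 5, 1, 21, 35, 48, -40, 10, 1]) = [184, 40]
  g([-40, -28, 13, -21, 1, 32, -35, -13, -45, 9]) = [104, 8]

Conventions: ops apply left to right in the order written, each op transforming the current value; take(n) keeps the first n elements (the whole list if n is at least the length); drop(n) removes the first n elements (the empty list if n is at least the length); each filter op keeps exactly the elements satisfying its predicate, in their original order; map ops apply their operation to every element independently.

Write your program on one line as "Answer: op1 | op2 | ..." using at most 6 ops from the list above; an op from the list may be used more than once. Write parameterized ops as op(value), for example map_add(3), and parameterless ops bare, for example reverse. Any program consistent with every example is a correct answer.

filter_gt(-2) | map_neg | map_mul(4) | take(2) | map_mul(-2)

Check, running the answer program on each example:
  [8, 35, 10, -5, 45, 43, 43] -> [8, 35, 10, 45, 43, 43] -> [-8, -35, -10, -45, -43, -43] -> [-32, -140, -40, -180, -172, -172] -> [-32, -140] -> [64, 280]
  [-25, -30, 49, 3, 30, -26, 32] -> [49, 3, 30, 32] -> [-49, -3, -30, -32] -> [-196, -12, -120, -128] -> [-196, -12] -> [392, 24]
  [34, 22, 23, 40] -> [34, 22, 23, 40] -> [-34, -22, -23, -40] -> [-136, -88, -92, -160] -> [-136, -88] -> [272, 176]
  [-16, -20, -4, 13, -45, -18, -46, 14] -> [13, 14] -> [-13, -14] -> [-52, -56] -> [-52, -56] -> [104, 112]
  [-19, 23, 5, 1, 21, 35, 48, -40, 10, 1] -> [23, 5, 1, 21, 35, 48, 10, 1] -> [-23, -5, -1, -21, -35, -48, -10, -1] -> [-92, -20, -4, -84, -140, -192, -40, -4] -> [-92, -20] -> [184, 40]
  [-40, -28, 13, -21, 1, 32, -35, -13, -45, 9] -> [13, 1, 32, 9] -> [-13, -1, -32, -9] -> [-52, -4, -128, -36] -> [-52, -4] -> [104, 8]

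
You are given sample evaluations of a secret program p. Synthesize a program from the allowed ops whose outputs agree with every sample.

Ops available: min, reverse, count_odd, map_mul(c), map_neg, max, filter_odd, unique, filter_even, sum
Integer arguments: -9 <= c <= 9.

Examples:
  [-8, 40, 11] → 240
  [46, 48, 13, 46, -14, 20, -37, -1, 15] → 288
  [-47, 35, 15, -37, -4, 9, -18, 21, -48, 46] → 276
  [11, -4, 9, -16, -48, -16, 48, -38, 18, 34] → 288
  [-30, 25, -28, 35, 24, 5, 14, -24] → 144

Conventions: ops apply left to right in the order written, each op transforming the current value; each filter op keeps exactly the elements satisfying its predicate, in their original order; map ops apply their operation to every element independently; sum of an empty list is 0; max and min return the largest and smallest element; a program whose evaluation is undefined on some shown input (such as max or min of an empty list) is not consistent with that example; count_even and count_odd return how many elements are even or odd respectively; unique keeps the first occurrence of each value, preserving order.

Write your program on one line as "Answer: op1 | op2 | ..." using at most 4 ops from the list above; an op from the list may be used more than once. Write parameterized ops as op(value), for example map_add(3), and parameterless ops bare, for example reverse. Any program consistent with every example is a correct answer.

filter_even | map_mul(6) | max

Check, running the answer program on each example:
  [-8, 40, 11] -> [-8, 40] -> [-48, 240] -> 240
  [46, 48, 13, 46, -14, 20, -37, -1, 15] -> [46, 48, 46, -14, 20] -> [276, 288, 276, -84, 120] -> 288
  [-47, 35, 15, -37, -4, 9, -18, 21, -48, 46] -> [-4, -18, -48, 46] -> [-24, -108, -288, 276] -> 276
  [11, -4, 9, -16, -48, -16, 48, -38, 18, 34] -> [-4, -16, -48, -16, 48, -38, 18, 34] -> [-24, -96, -288, -96, 288, -228, 108, 204] -> 288
  [-30, 25, -28, 35, 24, 5, 14, -24] -> [-30, -28, 24, 14, -24] -> [-180, -168, 144, 84, -144] -> 144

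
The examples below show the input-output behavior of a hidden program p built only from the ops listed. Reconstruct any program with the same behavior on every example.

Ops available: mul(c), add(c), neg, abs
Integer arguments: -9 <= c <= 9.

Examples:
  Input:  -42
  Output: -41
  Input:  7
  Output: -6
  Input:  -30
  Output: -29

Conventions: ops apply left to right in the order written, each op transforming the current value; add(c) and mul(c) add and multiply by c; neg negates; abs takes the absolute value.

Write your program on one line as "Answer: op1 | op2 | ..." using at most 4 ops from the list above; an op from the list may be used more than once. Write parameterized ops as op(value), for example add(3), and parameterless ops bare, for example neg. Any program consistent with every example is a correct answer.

abs | add(-1) | neg

Check, running the answer program on each example:
  -42 -> 42 -> 41 -> -41
  7 -> 7 -> 6 -> -6
  -30 -> 30 -> 29 -> -29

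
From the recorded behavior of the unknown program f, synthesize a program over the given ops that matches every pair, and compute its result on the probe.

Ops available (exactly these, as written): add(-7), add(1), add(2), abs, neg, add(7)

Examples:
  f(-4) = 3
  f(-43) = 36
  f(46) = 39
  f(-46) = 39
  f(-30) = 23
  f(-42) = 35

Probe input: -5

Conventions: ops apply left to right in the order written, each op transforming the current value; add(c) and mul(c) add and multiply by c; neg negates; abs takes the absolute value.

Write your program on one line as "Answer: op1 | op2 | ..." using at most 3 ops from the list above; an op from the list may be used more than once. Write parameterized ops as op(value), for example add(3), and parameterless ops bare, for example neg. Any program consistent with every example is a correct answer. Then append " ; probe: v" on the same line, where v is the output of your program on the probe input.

abs | add(-7) | abs ; probe: 2

Check, running the answer program on each example:
  -4 -> 4 -> -3 -> 3
  -43 -> 43 -> 36 -> 36
  46 -> 46 -> 39 -> 39
  -46 -> 46 -> 39 -> 39
  -30 -> 30 -> 23 -> 23
  -42 -> 42 -> 35 -> 35
  probe: -5 -> 5 -> -2 -> 2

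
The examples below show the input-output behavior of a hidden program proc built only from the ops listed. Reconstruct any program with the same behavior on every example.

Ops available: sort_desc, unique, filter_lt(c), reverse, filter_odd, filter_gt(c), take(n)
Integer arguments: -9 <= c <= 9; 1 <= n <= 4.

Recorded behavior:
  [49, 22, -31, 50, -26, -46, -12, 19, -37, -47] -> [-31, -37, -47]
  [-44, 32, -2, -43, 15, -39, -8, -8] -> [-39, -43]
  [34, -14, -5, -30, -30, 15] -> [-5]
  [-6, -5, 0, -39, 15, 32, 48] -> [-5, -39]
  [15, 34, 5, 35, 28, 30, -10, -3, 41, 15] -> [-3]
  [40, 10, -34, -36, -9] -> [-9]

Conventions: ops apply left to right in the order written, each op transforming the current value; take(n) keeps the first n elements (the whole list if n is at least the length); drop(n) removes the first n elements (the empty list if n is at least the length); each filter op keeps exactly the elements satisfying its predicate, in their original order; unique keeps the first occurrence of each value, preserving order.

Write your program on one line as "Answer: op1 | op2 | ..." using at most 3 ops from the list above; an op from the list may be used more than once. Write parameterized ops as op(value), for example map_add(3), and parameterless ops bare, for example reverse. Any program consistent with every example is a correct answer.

filter_lt(3) | filter_odd | sort_desc

Check, running the answer program on each example:
  [49, 22, -31, 50, -26, -46, -12, 19, -37, -47] -> [-31, -26, -46, -12, -37, -47] -> [-31, -37, -47] -> [-31, -37, -47]
  [-44, 32, -2, -43, 15, -39, -8, -8] -> [-44, -2, -43, -39, -8, -8] -> [-43, -39] -> [-39, -43]
  [34, -14, -5, -30, -30, 15] -> [-14, -5, -30, -30] -> [-5] -> [-5]
  [-6, -5, 0, -39, 15, 32, 48] -> [-6, -5, 0, -39] -> [-5, -39] -> [-5, -39]
  [15, 34, 5, 35, 28, 30, -10, -3, 41, 15] -> [-10, -3] -> [-3] -> [-3]
  [40, 10, -34, -36, -9] -> [-34, -36, -9] -> [-9] -> [-9]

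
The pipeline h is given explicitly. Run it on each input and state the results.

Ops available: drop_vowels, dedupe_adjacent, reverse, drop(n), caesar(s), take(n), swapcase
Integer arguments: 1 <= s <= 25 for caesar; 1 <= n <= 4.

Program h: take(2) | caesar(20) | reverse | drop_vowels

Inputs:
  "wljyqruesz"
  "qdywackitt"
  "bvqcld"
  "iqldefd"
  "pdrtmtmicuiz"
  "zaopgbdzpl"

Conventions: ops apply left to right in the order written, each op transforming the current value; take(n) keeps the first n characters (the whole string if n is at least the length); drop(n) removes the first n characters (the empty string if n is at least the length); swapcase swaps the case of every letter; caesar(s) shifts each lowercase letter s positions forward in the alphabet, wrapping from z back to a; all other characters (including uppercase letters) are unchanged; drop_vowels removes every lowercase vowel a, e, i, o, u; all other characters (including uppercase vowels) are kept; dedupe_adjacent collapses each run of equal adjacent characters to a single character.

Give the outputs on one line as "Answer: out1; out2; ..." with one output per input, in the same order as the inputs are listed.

Execution, op by op:
  "wljyqruesz" -> "wl" -> "qf" -> "fq" -> "fq"
  "qdywackitt" -> "qd" -> "kx" -> "xk" -> "xk"
  "bvqcld" -> "bv" -> "vp" -> "pv" -> "pv"
  "iqldefd" -> "iq" -> "ck" -> "kc" -> "kc"
  "pdrtmtmicuiz" -> "pd" -> "jx" -> "xj" -> "xj"
  "zaopgbdzpl" -> "za" -> "tu" -> "ut" -> "t"

"fq"; "xk"; "pv"; "kc"; "xj"; "t"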